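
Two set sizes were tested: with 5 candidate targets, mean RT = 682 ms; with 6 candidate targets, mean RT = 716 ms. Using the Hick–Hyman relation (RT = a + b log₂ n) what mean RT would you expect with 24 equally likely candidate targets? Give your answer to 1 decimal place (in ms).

With log₂ n on the abscissa the relation is linear; from the two conditions:
  b = (716 − 682) / (log₂ 6 − log₂ 5) = 34 / (2.5850 − 2.3219) = 129.261 ms/bit
  a = 682 − 129.261 × 2.3219 = 381.866 ms
Then RT(24) = 381.866 + 129.261 × log₂ 24 = 381.866 + 129.261 × 4.5850 ≈ 974.521 ms.

974.5 ms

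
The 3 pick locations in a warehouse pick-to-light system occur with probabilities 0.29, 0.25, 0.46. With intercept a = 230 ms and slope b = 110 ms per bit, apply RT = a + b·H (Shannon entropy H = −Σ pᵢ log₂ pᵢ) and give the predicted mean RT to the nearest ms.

399 ms

Entropy contributions −pᵢ log₂ pᵢ: 0.5179, 0.5000, 0.5153; sum H = 1.5332 bits.
RT = a + bH = 230 + 110·1.5332 = 398.66 ms.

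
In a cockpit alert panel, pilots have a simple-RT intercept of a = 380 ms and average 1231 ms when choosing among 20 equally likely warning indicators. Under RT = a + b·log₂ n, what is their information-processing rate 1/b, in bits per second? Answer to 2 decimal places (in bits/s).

5.08 bits/s

b = (1231 − 380)/log₂ 20 = 851/4.3219 = 196.903 ms per bit = 0.19690 s/bit; the reciprocal is 5.079 bits/s.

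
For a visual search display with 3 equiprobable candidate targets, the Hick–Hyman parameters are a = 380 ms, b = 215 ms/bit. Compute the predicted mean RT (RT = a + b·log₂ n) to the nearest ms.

721 ms

log₂(3) = 1.5850 bits, so RT = 380 + 215 × 1.5850 ≈ 720.767 ms.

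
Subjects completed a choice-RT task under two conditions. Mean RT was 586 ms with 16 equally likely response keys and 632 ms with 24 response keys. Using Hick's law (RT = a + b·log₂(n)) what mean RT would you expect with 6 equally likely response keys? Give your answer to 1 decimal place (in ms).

Fit slope and intercept:
  b = (632 − 586) / (log₂ 24 − log₂ 16) = 46 / (4.5850 − 4) = 78.638 ms/bit
  a = 586 − 78.638 × 4 = 271.450 ms
Then RT(6) = 271.450 + 78.638 × log₂ 6 = 271.450 + 78.638 × 2.5850 ≈ 474.725 ms.

474.7 ms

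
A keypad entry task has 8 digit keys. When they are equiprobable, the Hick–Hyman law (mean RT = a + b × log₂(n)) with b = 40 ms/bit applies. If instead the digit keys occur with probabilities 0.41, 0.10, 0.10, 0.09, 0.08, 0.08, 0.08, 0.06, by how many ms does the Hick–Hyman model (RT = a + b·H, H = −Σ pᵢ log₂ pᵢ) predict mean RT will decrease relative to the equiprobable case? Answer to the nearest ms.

The RT saving is b·ΔH. Equiprobable H₀ = log₂(8) = 3.0000 bits; with the given probabilities H = 2.6225 bits.
b·(H₀ − H) = 40 × (3.0000 − 2.6225) = 15.10 ms.

15 ms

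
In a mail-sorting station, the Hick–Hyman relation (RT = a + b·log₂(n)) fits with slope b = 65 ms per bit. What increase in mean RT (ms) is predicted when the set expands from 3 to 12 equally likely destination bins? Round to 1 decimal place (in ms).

130.0 ms

ΔRT = (a + b log₂ n₂) − (a + b log₂ n₁) = b·(log₂ n₂ − log₂ n₁).
log₂(12) − log₂(3) = log₂(12/3) = log₂(4) = 2.
ΔRT = 65 × 2.0000 = 130.000 ms.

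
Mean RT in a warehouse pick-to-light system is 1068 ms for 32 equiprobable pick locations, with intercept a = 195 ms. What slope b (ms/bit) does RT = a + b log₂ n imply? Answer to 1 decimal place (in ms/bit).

174.6 ms/bit

b = (1068 − 195) / log₂(32) = 873 / 5 = 174.600 ms/bit.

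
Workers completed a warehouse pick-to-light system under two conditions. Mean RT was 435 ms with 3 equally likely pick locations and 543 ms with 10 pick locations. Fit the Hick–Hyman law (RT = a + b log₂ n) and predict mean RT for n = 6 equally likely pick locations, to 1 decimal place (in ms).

Fit slope and intercept:
  b = (543 − 435) / (log₂ 10 − log₂ 3) = 108 / (3.3219 − 1.5850) = 62.177 ms/bit
  a = 435 − 62.177 × 1.5850 = 336.451 ms
Then RT(6) = 336.451 + 62.177 × log₂ 6 = 336.451 + 62.177 × 2.5850 ≈ 497.177 ms.

497.2 ms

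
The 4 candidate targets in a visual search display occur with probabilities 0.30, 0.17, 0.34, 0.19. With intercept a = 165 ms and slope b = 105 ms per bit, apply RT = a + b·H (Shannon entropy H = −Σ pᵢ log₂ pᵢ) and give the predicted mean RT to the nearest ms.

H = 0.30·log₂(1/0.30) + 0.17·log₂(1/0.17) + 0.34·log₂(1/0.34) + 0.19·log₂(1/0.19) = 1.9401 bits.
RT = 165 + 105 × 1.9401 = 368.71 ms.

369 ms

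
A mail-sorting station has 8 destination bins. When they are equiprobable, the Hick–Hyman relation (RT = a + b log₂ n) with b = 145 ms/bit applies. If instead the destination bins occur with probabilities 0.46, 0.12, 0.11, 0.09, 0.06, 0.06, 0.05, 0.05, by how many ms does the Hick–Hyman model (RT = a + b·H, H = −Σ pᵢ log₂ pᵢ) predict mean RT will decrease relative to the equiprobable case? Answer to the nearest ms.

78 ms

Equiprobable entropy H₀ = log₂ 8 = 3.0000 bits.
Skewed entropy H = −Σ pᵢ log₂ pᵢ = 2.4646 bits.
ΔRT = b·(H₀ − H) = 145 × 0.5354 = 77.63 ms.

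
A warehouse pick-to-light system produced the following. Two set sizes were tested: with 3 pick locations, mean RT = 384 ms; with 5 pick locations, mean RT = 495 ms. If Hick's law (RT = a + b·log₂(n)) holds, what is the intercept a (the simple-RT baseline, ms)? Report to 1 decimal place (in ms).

145.3 ms

b = (RT₂ − RT₁)/(log₂ n₂ − log₂ n₁) = (495 − 384)/(2.3219 − 1.5850) = 150.618 ms/bit.
a = RT₁ − b·log₂ n₁ = 384 − 150.618 × 1.5850 = 145.277 ms.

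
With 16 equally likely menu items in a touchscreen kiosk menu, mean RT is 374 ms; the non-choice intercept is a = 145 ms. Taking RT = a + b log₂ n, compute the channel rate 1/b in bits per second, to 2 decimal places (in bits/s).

Choice component = 374 − 145 = 229 ms over log₂(16) = 4 bits.
b = 229 / 4 = 57.250 ms/bit, so 1/b = 17.467 bits/s.

17.47 bits/s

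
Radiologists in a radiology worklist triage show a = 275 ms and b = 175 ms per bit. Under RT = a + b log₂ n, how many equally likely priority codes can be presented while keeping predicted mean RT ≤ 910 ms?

12

175·log₂ n ≤ 910 − 275 = 635, giving log₂ n ≤ 3.6286 and n ≤ 12.368. The largest whole number is 12.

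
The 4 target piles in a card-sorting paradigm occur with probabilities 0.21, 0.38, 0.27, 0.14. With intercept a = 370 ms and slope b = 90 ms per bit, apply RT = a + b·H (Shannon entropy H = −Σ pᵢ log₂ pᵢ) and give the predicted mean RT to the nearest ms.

H = 0.21·log₂(1/0.21) + 0.38·log₂(1/0.38) + 0.27·log₂(1/0.27) + 0.14·log₂(1/0.14) = 1.9104 bits.
RT = 370 + 90 × 1.9104 = 541.94 ms.

542 ms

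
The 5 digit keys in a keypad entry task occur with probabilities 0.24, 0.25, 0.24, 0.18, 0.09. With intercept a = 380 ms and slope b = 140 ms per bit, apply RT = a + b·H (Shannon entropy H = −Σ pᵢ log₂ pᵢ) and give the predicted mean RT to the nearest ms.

694 ms

Entropy contributions −pᵢ log₂ pᵢ: 0.4941, 0.5000, 0.4941, 0.4453, 0.3127; sum H = 2.2462 bits.
RT = a + bH = 380 + 140·2.2462 = 694.47 ms.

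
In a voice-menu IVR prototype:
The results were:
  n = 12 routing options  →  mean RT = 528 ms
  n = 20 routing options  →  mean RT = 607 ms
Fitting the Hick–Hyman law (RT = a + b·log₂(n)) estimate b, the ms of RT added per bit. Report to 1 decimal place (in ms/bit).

b = (RT₂ − RT₁)/(log₂ n₂ − log₂ n₁) = (607 − 528)/(4.3219 − 3.5850) = 107.196 ms/bit.

107.2 ms/bit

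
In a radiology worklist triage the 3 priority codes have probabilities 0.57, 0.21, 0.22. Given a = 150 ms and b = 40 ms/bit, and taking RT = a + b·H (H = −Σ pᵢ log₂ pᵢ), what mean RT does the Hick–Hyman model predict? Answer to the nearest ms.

207 ms

H = 0.57·log₂(1/0.57) + 0.21·log₂(1/0.21) + 0.22·log₂(1/0.22) = 1.4156 bits.
RT = 150 + 40 × 1.4156 = 206.63 ms.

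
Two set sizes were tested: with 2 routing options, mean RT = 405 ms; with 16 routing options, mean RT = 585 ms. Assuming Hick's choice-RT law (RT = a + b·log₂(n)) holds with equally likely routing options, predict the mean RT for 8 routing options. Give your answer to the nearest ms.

525 ms

Fit slope and intercept:
  b = (585 − 405) / (log₂ 16 − log₂ 2) = 180 / (4 − 1) = 60 ms/bit
  a = 405 − 60 × 1 = 345 ms
Then RT(8) = 345 + 60 × log₂ 8 = 345 + 60 × 3 ≈ 525.000 ms.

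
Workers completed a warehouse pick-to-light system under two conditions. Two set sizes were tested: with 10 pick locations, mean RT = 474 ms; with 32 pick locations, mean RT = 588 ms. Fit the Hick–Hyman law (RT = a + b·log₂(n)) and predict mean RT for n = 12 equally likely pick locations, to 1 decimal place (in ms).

Fit slope and intercept:
  b = (588 − 474) / (log₂ 32 − log₂ 10) = 114 / (5 − 3.3219) = 67.935 ms/bit
  a = 474 − 67.935 × 3.3219 = 248.324 ms
Then RT(12) = 248.324 + 67.935 × log₂ 12 = 248.324 + 67.935 × 3.5850 ≈ 491.869 ms.

491.9 ms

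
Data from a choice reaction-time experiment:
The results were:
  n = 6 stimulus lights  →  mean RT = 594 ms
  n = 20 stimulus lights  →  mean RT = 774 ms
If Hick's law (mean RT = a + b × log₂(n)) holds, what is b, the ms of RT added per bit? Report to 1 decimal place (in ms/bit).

103.6 ms/bit

b = (RT₂ − RT₁)/(log₂ n₂ − log₂ n₁) = (774 − 594)/(4.3219 − 2.5850) = 103.629 ms/bit.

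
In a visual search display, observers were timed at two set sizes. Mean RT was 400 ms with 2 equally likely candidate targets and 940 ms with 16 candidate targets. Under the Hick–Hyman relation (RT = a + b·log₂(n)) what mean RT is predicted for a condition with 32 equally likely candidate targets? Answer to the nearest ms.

1120 ms

Solve the two-equation system in a and b:
  b = (940 − 400) / (log₂ 16 − log₂ 2) = 540 / (4 − 1) = 180 ms/bit
  a = 400 − 180 × 1 = 220 ms
Then RT(32) = 220 + 180 × log₂ 32 = 220 + 180 × 5 ≈ 1120.000 ms.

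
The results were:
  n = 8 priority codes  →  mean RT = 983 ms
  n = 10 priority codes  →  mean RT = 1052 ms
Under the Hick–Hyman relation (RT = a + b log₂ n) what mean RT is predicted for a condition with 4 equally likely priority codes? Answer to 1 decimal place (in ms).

768.7 ms

RT is linear in log₂ n, so two points fix the line:
  b = (1052 − 983) / (log₂ 10 − log₂ 8) = 69 / (3.3219 − 3) = 214.334 ms/bit
  a = 983 − 214.334 × 3 = 339.999 ms
Then RT(4) = 339.999 + 214.334 × log₂ 4 = 339.999 + 214.334 × 2 ≈ 768.666 ms.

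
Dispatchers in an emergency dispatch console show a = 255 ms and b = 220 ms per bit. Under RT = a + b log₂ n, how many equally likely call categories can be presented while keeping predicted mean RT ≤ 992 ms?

10

220·log₂ n ≤ 992 − 255 = 737, giving log₂ n ≤ 3.3500 and n ≤ 10.196. The largest whole number is 10.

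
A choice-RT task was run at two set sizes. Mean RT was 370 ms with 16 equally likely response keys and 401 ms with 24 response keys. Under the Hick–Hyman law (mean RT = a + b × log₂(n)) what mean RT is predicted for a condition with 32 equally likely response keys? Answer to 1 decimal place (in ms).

423.0 ms

With log₂ n on the abscissa the relation is linear; from the two conditions:
  b = (401 − 370) / (log₂ 24 − log₂ 16) = 31 / (4.5850 − 4) = 52.995 ms/bit
  a = 370 − 52.995 × 4 = 158.021 ms
Then RT(32) = 158.021 + 52.995 × log₂ 32 = 158.021 + 52.995 × 5 ≈ 422.995 ms.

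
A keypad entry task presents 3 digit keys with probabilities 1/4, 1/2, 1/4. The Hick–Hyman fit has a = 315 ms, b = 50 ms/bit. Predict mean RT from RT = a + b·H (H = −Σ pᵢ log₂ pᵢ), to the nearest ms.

Each term −pᵢ log₂ pᵢ: 0.25·2 + 0.5·1 + 0.25·2; summed, H = 1.500 bits.
Mean RT = a + bH = 315 + 50·1.500 = 390.00 ms.

390 ms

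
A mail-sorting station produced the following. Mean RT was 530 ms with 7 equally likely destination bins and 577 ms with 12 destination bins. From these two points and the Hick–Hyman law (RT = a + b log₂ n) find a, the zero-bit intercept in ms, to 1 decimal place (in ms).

360.3 ms

b = (RT₂ − RT₁)/(log₂ n₂ − log₂ n₁) = (577 − 530)/(3.5850 − 2.8074) = 60.442 ms/bit.
Intercept: a = 530 − 60.442·log₂(7) = 360.318 ms.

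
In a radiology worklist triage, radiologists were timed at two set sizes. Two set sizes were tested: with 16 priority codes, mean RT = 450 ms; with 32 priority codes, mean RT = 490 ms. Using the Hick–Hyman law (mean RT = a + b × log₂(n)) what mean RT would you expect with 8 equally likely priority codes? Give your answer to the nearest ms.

410 ms

RT is linear in log₂ n, so two points fix the line:
  b = (490 − 450) / (log₂ 32 − log₂ 16) = 40 / (5 − 4) = 40 ms/bit
  a = 450 − 40 × 4 = 290 ms
Then RT(8) = 290 + 40 × log₂ 8 = 290 + 40 × 3 ≈ 410.000 ms.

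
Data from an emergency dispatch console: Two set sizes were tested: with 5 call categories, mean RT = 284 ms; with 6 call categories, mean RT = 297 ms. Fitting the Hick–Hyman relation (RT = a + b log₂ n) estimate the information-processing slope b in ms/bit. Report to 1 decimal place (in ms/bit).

49.4 ms/bit

Slope: b = (297 − 284) / (log₂ 6 − log₂ 5) = 13/0.2630 = 49.423 ms/bit.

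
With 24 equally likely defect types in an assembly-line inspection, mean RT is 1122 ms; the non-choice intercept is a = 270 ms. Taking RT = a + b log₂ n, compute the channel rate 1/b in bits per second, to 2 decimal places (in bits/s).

b = (1122 − 270)/log₂ 24 = 852/4.5850 = 185.825 ms per bit = 0.18582 s/bit; the reciprocal is 5.381 bits/s.

5.38 bits/s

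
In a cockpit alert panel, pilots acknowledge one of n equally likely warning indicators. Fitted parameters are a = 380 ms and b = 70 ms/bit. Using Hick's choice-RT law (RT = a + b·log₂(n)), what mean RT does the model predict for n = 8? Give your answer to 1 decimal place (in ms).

590.0 ms

log₂(8) = 3 bits, so RT = 380 + 70 × 3 ≈ 590.000 ms.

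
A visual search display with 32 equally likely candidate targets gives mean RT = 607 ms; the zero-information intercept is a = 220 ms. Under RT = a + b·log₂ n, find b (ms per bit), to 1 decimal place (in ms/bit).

77.4 ms/bit

log₂(32) = 5 bits.
b = (RT − a)/log₂ n = (607 − 220) / 5 = 77.400 ms/bit.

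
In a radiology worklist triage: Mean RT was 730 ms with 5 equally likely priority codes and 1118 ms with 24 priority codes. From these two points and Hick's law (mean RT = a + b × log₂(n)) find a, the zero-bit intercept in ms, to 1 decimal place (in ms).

b = (RT₂ − RT₁)/(log₂ n₂ − log₂ n₁) = (1118 − 730)/(4.5850 − 2.3219) = 171.451 ms/bit.
a = RT₁ − b·log₂ n₁ = 730 − 171.451 × 2.3219 = 331.903 ms.

331.9 ms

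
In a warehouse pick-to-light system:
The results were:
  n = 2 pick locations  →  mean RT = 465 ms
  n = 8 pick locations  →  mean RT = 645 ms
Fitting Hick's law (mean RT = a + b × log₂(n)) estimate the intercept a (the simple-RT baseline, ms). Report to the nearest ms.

375 ms

Slope: b = (645 − 465) / (log₂ 8 − log₂ 2) = 180/2.0000 = 90 ms/bit.
Intercept: a = 465 − 90·log₂(2) = 375.000 ms.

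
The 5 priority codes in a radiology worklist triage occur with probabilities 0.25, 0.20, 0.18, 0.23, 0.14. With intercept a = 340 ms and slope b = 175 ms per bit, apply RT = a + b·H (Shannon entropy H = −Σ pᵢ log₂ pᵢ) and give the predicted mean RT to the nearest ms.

H = 0.25·log₂(1/0.25) + 0.20·log₂(1/0.20) + 0.18·log₂(1/0.18) + 0.23·log₂(1/0.23) + 0.14·log₂(1/0.14) = 2.2945 bits.
RT = 340 + 175 × 2.2945 = 741.53 ms.

742 ms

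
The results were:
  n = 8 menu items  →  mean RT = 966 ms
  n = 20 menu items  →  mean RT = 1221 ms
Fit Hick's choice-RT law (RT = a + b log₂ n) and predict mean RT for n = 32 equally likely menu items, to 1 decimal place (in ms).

With log₂ n on the abscissa the relation is linear; from the two conditions:
  b = (1221 − 966) / (log₂ 20 − log₂ 8) = 255 / (4.3219 − 3) = 192.900 ms/bit
  a = 966 − 192.900 × 3 = 387.300 ms
Then RT(32) = 387.300 + 192.900 × log₂ 32 = 387.300 + 192.900 × 5 ≈ 1351.800 ms.

1351.8 ms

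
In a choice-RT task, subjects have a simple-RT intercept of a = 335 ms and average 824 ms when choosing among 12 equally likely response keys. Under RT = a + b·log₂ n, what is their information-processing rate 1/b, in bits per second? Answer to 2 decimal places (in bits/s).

7.33 bits/s

Choice component = 824 − 335 = 489 ms over log₂(12) = 3.5850 bits.
b = 489 / 3.5850 = 136.403 ms/bit, so 1/b = 7.331 bits/s.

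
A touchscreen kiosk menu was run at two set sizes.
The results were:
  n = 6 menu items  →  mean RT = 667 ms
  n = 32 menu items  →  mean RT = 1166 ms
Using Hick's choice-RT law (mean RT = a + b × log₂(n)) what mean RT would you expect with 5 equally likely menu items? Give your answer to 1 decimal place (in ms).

612.7 ms

Solve the two-equation system in a and b:
  b = (1166 − 667) / (log₂ 32 − log₂ 6) = 499 / (5 − 2.5850) = 206.622 ms/bit
  a = 667 − 206.622 × 2.5850 = 132.890 ms
Then RT(5) = 132.890 + 206.622 × log₂ 5 = 132.890 + 206.622 × 2.3219 ≈ 612.651 ms.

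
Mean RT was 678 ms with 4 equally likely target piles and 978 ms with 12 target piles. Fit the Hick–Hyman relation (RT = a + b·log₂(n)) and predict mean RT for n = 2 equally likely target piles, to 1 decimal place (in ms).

488.7 ms

With log₂ n on the abscissa the relation is linear; from the two conditions:
  b = (978 − 678) / (log₂ 12 − log₂ 4) = 300 / (3.5850 − 2) = 189.279 ms/bit
  a = 678 − 189.279 × 2 = 299.442 ms
Then RT(2) = 299.442 + 189.279 × log₂ 2 = 299.442 + 189.279 × 1 ≈ 488.721 ms.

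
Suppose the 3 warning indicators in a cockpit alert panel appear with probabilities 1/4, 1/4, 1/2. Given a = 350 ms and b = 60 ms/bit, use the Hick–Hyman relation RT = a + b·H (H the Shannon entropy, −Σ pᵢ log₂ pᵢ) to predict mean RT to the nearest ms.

Each term −pᵢ log₂ pᵢ: 0.25·2 + 0.25·2 + 0.5·1; summed, H = 1.500 bits.
Mean RT = a + bH = 350 + 60·1.500 = 440.00 ms.

440 ms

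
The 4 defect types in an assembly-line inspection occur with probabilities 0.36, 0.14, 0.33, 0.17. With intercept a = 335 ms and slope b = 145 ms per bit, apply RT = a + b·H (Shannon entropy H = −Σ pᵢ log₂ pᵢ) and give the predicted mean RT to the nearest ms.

H = 0.36·log₂(1/0.36) + 0.14·log₂(1/0.14) + 0.33·log₂(1/0.33) + 0.17·log₂(1/0.17) = 1.8901 bits.
RT = 335 + 145 × 1.8901 = 609.07 ms.

609 ms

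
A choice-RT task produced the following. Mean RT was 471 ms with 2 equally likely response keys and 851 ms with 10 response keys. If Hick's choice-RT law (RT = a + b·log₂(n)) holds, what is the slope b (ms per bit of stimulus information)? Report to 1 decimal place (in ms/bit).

163.7 ms/bit

The slope on a log₂ axis is (851 − 471) / (3.3219 − 1) = 163.657 ms/bit.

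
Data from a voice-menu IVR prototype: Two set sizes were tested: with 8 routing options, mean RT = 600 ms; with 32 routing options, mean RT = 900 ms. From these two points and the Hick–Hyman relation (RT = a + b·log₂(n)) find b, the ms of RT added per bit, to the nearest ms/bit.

b = (RT₂ − RT₁)/(log₂ n₂ − log₂ n₁) = (900 − 600)/(5 − 3) = 150 ms/bit.

150 ms/bit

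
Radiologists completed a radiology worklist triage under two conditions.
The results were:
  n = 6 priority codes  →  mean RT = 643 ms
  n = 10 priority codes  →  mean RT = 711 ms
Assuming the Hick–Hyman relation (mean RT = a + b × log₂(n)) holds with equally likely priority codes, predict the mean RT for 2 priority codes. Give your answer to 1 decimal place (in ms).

496.8 ms

RT is linear in log₂ n, so two points fix the line:
  b = (711 − 643) / (log₂ 10 − log₂ 6) = 68 / (3.3219 − 2.5850) = 92.270 ms/bit
  a = 643 − 92.270 × 2.5850 = 404.485 ms
Then RT(2) = 404.485 + 92.270 × log₂ 2 = 404.485 + 92.270 × 1 ≈ 496.755 ms.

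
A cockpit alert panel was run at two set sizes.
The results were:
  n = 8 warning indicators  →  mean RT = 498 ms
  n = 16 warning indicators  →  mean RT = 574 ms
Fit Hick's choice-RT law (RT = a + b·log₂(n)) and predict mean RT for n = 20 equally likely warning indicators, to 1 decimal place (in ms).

RT is linear in log₂ n, so two points fix the line:
  b = (574 − 498) / (log₂ 16 − log₂ 8) = 76 / (4 − 3) = 76.000 ms/bit
  a = 498 − 76.000 × 3 = 270.000 ms
Then RT(20) = 270.000 + 76.000 × log₂ 20 = 270.000 + 76.000 × 4.3219 ≈ 598.467 ms.

598.5 ms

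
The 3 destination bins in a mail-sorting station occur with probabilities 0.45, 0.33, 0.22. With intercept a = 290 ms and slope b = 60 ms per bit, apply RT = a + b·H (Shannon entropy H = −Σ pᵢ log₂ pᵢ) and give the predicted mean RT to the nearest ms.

382 ms

H = 0.45·log₂(1/0.45) + 0.33·log₂(1/0.33) + 0.22·log₂(1/0.22) = 1.5268 bits.
RT = 290 + 60 × 1.5268 = 381.61 ms.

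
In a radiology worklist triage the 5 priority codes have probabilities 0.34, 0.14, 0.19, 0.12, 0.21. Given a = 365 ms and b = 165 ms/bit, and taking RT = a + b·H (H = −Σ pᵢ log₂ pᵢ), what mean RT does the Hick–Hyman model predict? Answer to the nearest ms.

Entropy contributions −pᵢ log₂ pᵢ: 0.5292, 0.3971, 0.4552, 0.3671, 0.4728; sum H = 2.2214 bits.
RT = a + bH = 365 + 165·2.2214 = 731.53 ms.

732 ms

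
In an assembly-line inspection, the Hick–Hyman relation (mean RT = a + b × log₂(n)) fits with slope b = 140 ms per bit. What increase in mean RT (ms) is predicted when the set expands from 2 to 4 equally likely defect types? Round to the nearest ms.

ΔRT = (a + b log₂ n₂) − (a + b log₂ n₁) = b·(log₂ n₂ − log₂ n₁).
log₂(4) − log₂(2) = log₂(4/2) = log₂(2) = 1.
ΔRT = 140 × 1.0000 = 140.000 ms.

140 ms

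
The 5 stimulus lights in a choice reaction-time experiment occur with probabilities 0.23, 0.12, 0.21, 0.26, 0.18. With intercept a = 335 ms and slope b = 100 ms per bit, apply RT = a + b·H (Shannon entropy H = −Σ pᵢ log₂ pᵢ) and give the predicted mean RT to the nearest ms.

Entropy contributions −pᵢ log₂ pᵢ: 0.4877, 0.3671, 0.4728, 0.5053, 0.4453; sum H = 2.2782 bits.
RT = a + bH = 335 + 100·2.2782 = 562.82 ms.

563 ms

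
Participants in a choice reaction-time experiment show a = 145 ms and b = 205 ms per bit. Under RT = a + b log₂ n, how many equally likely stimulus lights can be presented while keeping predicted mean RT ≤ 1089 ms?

24

Information budget: (1089 − 145)/205 = 4.6049 bits, so n ≤ 2^4.6049 = 24.334 → at most 24.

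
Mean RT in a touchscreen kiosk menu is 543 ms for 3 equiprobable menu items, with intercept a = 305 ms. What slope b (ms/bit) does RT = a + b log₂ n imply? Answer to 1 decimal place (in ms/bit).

3 alternatives carry log₂ 3 = 1.5850 bits; the choice cost is 543 − 305 = 238 ms, so b = 238/1.5850 = 150.161 ms/bit.

150.2 ms/bit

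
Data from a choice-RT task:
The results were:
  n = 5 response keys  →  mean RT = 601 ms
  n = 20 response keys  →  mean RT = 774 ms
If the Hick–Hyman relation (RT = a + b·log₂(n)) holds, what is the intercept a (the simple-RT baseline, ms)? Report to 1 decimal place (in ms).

400.2 ms

b = (RT₂ − RT₁)/(log₂ n₂ − log₂ n₁) = (774 − 601)/(4.3219 − 2.3219) = 86.500 ms/bit.
Intercept: a = 601 − 86.500·log₂(5) = 400.153 ms.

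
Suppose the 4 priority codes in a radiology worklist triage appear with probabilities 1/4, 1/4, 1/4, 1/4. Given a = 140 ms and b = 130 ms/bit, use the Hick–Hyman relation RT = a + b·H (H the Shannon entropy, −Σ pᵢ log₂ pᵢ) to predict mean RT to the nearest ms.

H = −Σ pᵢ log₂ pᵢ = 0.25·2 + 0.25·2 + 0.25·2 + 0.25·2 = 2.000 bits.
RT = 140 + 130 × 2.000 = 400.00 ms.

400 ms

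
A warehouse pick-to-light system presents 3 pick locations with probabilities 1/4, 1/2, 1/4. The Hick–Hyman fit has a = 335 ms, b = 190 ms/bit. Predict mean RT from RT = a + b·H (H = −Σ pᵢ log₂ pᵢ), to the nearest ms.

H = −Σ pᵢ log₂ pᵢ = 0.25·2 + 0.5·1 + 0.25·2 = 1.500 bits.
RT = 335 + 190 × 1.500 = 620.00 ms.

620 ms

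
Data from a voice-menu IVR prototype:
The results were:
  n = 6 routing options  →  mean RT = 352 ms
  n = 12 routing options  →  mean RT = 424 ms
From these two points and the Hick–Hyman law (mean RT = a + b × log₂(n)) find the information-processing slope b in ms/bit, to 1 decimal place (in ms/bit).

72.0 ms/bit

b = (RT₂ − RT₁)/(log₂ n₂ − log₂ n₁) = (424 − 352)/(3.5850 − 2.5850) = 72.000 ms/bit.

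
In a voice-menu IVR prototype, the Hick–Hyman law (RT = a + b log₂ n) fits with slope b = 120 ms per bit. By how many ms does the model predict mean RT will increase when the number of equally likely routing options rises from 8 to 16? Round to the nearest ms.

The intercept a cancels: ΔRT = b·(log₂ n₂ − log₂ n₁) = b·log₂(n₂/n₁).
log₂(16) − log₂(8) = log₂(16/8) = log₂(2) = 1.
ΔRT = 120 × 1.0000 = 120.000 ms.

120 ms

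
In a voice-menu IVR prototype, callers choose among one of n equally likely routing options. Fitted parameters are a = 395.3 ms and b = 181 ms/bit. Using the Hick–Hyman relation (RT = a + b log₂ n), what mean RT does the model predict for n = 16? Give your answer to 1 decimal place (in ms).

log₂(16) = 4 bits, so RT = 395.3 + 181 × 4 ≈ 1119.300 ms.

1119.3 ms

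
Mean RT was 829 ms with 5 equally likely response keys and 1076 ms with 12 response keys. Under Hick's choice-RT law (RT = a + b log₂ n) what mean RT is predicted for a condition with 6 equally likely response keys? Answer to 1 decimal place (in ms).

With log₂ n on the abscissa the relation is linear; from the two conditions:
  b = (1076 − 829) / (log₂ 12 − log₂ 5) = 247 / (3.5850 − 2.3219) = 195.561 ms/bit
  a = 829 − 195.561 × 2.3219 = 374.922 ms
Then RT(6) = 374.922 + 195.561 × log₂ 6 = 374.922 + 195.561 × 2.5850 ≈ 880.439 ms.

880.4 ms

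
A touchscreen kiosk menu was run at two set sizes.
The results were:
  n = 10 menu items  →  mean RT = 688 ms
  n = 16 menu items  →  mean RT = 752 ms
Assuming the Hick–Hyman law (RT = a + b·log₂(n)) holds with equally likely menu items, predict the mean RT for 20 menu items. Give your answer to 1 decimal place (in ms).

RT is linear in log₂ n, so two points fix the line:
  b = (752 − 688) / (log₂ 16 − log₂ 10) = 64 / (4 − 3.3219) = 94.385 ms/bit
  a = 688 − 94.385 × 3.3219 = 374.459 ms
Then RT(20) = 374.459 + 94.385 × log₂ 20 = 374.459 + 94.385 × 4.3219 ≈ 782.385 ms.

782.4 ms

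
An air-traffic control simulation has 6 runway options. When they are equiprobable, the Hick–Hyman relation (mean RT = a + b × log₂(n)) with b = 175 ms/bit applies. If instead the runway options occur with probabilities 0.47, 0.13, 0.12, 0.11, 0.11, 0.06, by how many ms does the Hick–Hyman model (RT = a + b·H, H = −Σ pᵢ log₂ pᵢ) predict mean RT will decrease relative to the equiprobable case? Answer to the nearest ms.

66 ms

The RT saving is b·ΔH. Equiprobable H₀ = log₂(6) = 2.5850 bits; with the given probabilities H = 2.2058 bits.
b·(H₀ − H) = 175 × (2.5850 − 2.2058) = 66.36 ms.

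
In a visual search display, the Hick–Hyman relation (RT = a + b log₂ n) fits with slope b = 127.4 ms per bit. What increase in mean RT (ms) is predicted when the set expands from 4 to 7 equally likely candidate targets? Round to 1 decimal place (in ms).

102.9 ms

ΔRT = (a + b log₂ n₂) − (a + b log₂ n₁) = b·(log₂ n₂ − log₂ n₁).
log₂(7) − log₂(4) = 2.8074 − 2 = 0.8074.
ΔRT = 127.4 × 0.8074 = 102.857 ms.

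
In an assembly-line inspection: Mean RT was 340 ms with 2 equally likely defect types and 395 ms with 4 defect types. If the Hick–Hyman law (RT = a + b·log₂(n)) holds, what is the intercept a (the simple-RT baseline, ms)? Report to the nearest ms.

285 ms

b = (RT₂ − RT₁)/(log₂ n₂ − log₂ n₁) = (395 − 340)/(2 − 1) = 55 ms/bit.
Intercept: a = 340 − 55·log₂(2) = 285.000 ms.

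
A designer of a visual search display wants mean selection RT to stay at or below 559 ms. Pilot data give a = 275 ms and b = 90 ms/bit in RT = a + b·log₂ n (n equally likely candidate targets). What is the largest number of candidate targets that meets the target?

8

Information budget: (559 − 275)/90 = 3.1556 bits, so n ≤ 2^3.1556 = 8.911 → at most 8.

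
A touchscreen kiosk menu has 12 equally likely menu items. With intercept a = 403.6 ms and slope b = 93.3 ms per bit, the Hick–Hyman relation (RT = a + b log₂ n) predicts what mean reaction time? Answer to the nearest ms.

log₂(12) = 3.5850 bits, so RT = 403.6 + 93.3 × 3.5850 ≈ 738.077 ms.

738 ms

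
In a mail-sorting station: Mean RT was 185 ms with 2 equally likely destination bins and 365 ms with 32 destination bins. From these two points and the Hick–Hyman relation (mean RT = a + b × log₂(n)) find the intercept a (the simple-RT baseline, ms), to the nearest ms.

b = (RT₂ − RT₁)/(log₂ n₂ − log₂ n₁) = (365 − 185)/(5 − 1) = 45 ms/bit.
Intercept: a = 185 − 45·log₂(2) = 140.000 ms.

140 ms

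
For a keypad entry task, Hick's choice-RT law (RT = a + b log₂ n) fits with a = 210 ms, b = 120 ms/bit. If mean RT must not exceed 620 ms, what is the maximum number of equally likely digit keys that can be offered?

10

Set 210 + 120·log₂ n ≤ 620 → log₂ n ≤ (620 − 210)/120 = 3.4167.
So n ≤ 2^3.4167 = 10.679; the largest integer n is 10.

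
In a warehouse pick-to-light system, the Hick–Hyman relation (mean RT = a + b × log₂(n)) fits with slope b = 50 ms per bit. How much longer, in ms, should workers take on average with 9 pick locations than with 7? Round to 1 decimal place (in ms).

ΔRT = (a + b log₂ n₂) − (a + b log₂ n₁) = b·(log₂ n₂ − log₂ n₁).
log₂(9) − log₂(7) = 3.1699 − 2.8074 = 0.3626.
ΔRT = 50 × 0.3626 = 18.129 ms.

18.1 ms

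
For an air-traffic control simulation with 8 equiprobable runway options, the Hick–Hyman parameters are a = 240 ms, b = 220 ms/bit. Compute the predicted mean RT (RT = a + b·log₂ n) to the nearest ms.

900 ms

log₂(8) = 3 bits, so RT = 240 + 220 × 3 ≈ 900.000 ms.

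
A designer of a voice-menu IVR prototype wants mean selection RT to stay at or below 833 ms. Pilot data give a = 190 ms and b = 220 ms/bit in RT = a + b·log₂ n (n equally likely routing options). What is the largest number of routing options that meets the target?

7

Set 190 + 220·log₂ n ≤ 833 → log₂ n ≤ (833 − 190)/220 = 2.9227.
So n ≤ 2^2.9227 = 7.583; the largest integer n is 7.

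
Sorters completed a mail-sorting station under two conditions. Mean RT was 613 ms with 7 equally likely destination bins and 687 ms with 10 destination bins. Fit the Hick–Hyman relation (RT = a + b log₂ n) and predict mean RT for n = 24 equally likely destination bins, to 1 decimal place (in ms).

868.6 ms

Solve the two-equation system in a and b:
  b = (687 − 613) / (log₂ 10 − log₂ 7) = 74 / (3.3219 − 2.8074) = 143.809 ms/bit
  a = 613 − 143.809 × 2.8074 = 209.278 ms
Then RT(24) = 209.278 + 143.809 × log₂ 24 = 209.278 + 143.809 × 4.5850 ≈ 868.635 ms.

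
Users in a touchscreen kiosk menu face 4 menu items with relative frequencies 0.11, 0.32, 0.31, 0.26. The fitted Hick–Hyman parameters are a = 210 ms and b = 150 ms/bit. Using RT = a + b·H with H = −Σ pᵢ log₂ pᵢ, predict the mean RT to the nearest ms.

H = 0.11·log₂(1/0.11) + 0.32·log₂(1/0.32) + 0.31·log₂(1/0.31) + 0.26·log₂(1/0.26) = 1.9054 bits.
RT = 210 + 150 × 1.9054 = 495.81 ms.

496 ms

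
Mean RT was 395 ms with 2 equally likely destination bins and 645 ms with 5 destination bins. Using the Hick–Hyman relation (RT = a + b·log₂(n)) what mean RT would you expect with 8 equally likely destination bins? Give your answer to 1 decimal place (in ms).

With log₂ n on the abscissa the relation is linear; from the two conditions:
  b = (645 − 395) / (log₂ 5 − log₂ 2) = 250 / (2.3219 − 1) = 189.118 ms/bit
  a = 395 − 189.118 × 1 = 205.882 ms
Then RT(8) = 205.882 + 189.118 × log₂ 8 = 205.882 + 189.118 × 3 ≈ 773.235 ms.

773.2 ms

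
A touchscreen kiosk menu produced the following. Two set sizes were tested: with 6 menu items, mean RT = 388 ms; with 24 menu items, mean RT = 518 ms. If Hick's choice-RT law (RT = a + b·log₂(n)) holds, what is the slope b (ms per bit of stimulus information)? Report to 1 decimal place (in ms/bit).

65.0 ms/bit

The slope on a log₂ axis is (518 − 388) / (4.5850 − 2.5850) = 65.000 ms/bit.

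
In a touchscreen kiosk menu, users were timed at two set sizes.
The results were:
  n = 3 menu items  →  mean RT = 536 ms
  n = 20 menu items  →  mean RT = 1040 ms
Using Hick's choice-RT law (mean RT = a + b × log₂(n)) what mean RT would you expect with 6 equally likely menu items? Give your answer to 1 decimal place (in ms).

720.1 ms

RT is linear in log₂ n, so two points fix the line:
  b = (1040 − 536) / (log₂ 20 − log₂ 3) = 504 / (4.3219 − 1.5850) = 184.146 ms/bit
  a = 536 − 184.146 × 1.5850 = 244.136 ms
Then RT(6) = 244.136 + 184.146 × log₂ 6 = 244.136 + 184.146 × 2.5850 ≈ 720.146 ms.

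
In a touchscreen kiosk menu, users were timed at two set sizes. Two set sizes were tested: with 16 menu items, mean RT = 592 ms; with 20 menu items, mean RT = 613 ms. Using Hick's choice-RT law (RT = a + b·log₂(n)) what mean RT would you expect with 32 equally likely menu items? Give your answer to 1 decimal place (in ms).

657.2 ms

With log₂ n on the abscissa the relation is linear; from the two conditions:
  b = (613 − 592) / (log₂ 20 − log₂ 16) = 21 / (4.3219 − 4) = 65.232 ms/bit
  a = 592 − 65.232 × 4 = 331.072 ms
Then RT(32) = 331.072 + 65.232 × log₂ 32 = 331.072 + 65.232 × 5 ≈ 657.232 ms.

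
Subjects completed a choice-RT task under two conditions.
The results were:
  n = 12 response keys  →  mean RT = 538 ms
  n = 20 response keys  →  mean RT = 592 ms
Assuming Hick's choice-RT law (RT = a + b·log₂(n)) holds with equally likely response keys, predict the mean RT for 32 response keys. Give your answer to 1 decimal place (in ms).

641.7 ms

RT is linear in log₂ n, so two points fix the line:
  b = (592 − 538) / (log₂ 20 − log₂ 12) = 54 / (4.3219 − 3.5850) = 73.273 ms/bit
  a = 538 − 73.273 × 3.5850 = 275.317 ms
Then RT(32) = 275.317 + 73.273 × log₂ 32 = 275.317 + 73.273 × 5 ≈ 641.685 ms.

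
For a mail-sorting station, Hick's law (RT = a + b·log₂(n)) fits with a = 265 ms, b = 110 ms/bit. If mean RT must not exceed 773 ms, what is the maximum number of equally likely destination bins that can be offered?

Set 265 + 110·log₂ n ≤ 773 → log₂ n ≤ (773 − 265)/110 = 4.6182.
So n ≤ 2^4.6182 = 24.559; the largest integer n is 24.

24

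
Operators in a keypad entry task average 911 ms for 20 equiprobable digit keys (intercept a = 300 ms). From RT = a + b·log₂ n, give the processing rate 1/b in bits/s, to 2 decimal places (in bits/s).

b = (911 − 300)/log₂ 20 = 611/4.3219 = 141.372 ms per bit = 0.14137 s/bit; the reciprocal is 7.074 bits/s.

7.07 bits/s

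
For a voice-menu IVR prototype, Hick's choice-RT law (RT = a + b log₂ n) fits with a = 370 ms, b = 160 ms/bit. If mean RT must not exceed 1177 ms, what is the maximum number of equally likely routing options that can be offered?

32

160·log₂ n ≤ 1177 − 370 = 807, giving log₂ n ≤ 5.0438 and n ≤ 32.985. The largest whole number is 32.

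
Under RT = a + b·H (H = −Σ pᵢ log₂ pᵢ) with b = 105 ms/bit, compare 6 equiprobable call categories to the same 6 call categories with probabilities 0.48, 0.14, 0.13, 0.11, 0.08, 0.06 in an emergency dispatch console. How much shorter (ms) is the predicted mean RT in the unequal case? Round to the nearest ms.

43 ms

Equiprobable entropy H₀ = log₂ 6 = 2.5850 bits.
Skewed entropy H = −Σ pᵢ log₂ pᵢ = 2.1734 bits.
ΔRT = b·(H₀ − H) = 105 × 0.4116 = 43.22 ms.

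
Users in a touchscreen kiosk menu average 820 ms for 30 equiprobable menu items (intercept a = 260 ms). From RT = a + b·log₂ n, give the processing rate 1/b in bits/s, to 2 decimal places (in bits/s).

8.76 bits/s

b = (820 − 260)/log₂ 30 = 560/4.9069 = 114.125 ms per bit = 0.11413 s/bit; the reciprocal is 8.762 bits/s.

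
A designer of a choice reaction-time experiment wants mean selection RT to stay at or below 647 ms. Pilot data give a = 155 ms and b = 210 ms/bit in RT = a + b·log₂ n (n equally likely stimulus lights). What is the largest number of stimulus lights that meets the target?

Information budget: (647 − 155)/210 = 2.3429 bits, so n ≤ 2^2.3429 = 5.073 → at most 5.

5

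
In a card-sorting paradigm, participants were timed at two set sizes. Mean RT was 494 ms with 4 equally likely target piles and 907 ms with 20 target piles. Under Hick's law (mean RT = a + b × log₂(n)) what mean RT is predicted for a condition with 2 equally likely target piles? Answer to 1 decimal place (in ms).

Solve the two-equation system in a and b:
  b = (907 − 494) / (log₂ 20 − log₂ 4) = 413 / (4.3219 − 2) = 177.869 ms/bit
  a = 494 − 177.869 × 2 = 138.261 ms
Then RT(2) = 138.261 + 177.869 × log₂ 2 = 138.261 + 177.869 × 1 ≈ 316.131 ms.

316.1 ms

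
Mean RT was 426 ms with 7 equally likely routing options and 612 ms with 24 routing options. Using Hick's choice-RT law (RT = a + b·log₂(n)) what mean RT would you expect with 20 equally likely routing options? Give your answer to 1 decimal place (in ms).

584.5 ms

RT is linear in log₂ n, so two points fix the line:
  b = (612 − 426) / (log₂ 24 − log₂ 7) = 186 / (4.5850 − 2.8074) = 104.635 ms/bit
  a = 426 − 104.635 × 2.8074 = 132.252 ms
Then RT(20) = 132.252 + 104.635 × log₂ 20 = 132.252 + 104.635 × 4.3219 ≈ 584.477 ms.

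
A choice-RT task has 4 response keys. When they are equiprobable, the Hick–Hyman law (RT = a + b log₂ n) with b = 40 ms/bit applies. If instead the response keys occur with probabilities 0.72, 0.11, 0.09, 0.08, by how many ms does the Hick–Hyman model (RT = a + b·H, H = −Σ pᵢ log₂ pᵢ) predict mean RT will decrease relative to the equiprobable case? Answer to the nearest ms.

Equiprobable entropy H₀ = log₂ 4 = 2.0000 bits.
Skewed entropy H = −Σ pᵢ log₂ pᵢ = 1.2957 bits.
ΔRT = b·(H₀ − H) = 40 × 0.7043 = 28.17 ms.

28 ms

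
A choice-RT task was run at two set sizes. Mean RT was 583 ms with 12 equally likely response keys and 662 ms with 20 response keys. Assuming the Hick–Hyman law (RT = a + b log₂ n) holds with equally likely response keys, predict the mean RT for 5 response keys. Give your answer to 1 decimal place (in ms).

Solve the two-equation system in a and b:
  b = (662 − 583) / (log₂ 20 − log₂ 12) = 79 / (4.3219 − 3.5850) = 107.196 ms/bit
  a = 583 − 107.196 × 3.5850 = 198.705 ms
Then RT(5) = 198.705 + 107.196 × log₂ 5 = 198.705 + 107.196 × 2.3219 ≈ 447.607 ms.

447.6 ms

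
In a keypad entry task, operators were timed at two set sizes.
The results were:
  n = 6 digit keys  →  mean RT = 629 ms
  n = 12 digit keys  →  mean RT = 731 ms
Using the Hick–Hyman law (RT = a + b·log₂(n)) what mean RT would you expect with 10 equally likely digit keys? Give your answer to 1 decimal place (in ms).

With log₂ n on the abscissa the relation is linear; from the two conditions:
  b = (731 − 629) / (log₂ 12 − log₂ 6) = 102 / (3.5850 − 2.5850) = 102.000 ms/bit
  a = 629 − 102.000 × 2.5850 = 365.334 ms
Then RT(10) = 365.334 + 102.000 × log₂ 10 = 365.334 + 102.000 × 3.3219 ≈ 704.170 ms.

704.2 ms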